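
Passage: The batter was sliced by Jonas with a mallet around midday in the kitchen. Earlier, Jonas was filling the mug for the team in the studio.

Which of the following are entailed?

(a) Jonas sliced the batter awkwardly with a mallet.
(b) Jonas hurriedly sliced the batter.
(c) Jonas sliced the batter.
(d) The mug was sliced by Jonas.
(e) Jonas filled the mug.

(c)

(a) Not entailed — 'awkwardly' adds information not in the original event.
(b) Not entailed — 'hurriedly' adds information not in the original event.
(c) Entailed — every conjunct here is already in the original slicing event.
(d) Not entailed — Jonas sliced the batter, not the mug; the mug belongs to the filling event.
(e) Not entailed — 'was filling' is progressive on an accomplishment; it does not entail the completed 'filled'.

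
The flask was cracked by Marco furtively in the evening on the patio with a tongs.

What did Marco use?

a tongs

'with a tongs' marks the instrument of the cracking event.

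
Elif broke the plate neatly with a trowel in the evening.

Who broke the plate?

'Elif' marks the agent of the breaking event.

Elif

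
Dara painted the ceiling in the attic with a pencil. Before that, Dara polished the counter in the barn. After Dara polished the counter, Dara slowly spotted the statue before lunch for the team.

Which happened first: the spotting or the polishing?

the polishing

The connectives place the polishing before the spotting.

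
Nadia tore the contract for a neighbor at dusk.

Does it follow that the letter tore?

no

Nothing is said about any letter; only the contract is affected.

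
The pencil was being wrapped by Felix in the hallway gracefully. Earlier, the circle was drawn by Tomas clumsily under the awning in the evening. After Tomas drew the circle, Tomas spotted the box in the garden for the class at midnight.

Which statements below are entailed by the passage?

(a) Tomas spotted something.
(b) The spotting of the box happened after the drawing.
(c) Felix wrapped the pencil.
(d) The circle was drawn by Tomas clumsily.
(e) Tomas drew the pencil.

(a) Entailed — dropping 'in the garden', 'for the class', 'at midnight' and generalizing the patient leaves a sub-description the original still satisfies.
(b) Entailed — the narrative places the drawing before the spotting.
(c) Not entailed — 'was wrapping' is progressive on an accomplishment; it does not entail the completed 'wrapped'.
(d) Entailed — the original entails any weakening of itself; this just drops 'under the awning', 'in the evening'.
(e) Not entailed — Tomas drew the circle, not the pencil; the pencil belongs to the wrapping event.

(a), (b), (d)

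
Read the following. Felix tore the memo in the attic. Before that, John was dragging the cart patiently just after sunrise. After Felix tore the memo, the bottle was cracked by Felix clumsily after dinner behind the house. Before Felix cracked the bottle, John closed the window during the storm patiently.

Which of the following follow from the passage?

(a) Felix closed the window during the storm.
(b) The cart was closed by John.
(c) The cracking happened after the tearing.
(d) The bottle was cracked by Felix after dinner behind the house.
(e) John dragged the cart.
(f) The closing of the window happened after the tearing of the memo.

(a) Not entailed — the passage has John closing the window, not Felix.
(b) Not entailed — John closed the window, not the cart; the cart belongs to the dragging event.
(c) Entailed — the narrative places the tearing before the cracking.
(d) Entailed — dropping 'clumsily' leaves a sub-description the original still satisfies.
(e) Entailed — 'drag' is an activity; 'was dragging' entails that some dragging happened, so 'dragged' holds.
(f) Not entailed — the narrative doesn't order the tearing relative to the closing.

(c), (d), (e)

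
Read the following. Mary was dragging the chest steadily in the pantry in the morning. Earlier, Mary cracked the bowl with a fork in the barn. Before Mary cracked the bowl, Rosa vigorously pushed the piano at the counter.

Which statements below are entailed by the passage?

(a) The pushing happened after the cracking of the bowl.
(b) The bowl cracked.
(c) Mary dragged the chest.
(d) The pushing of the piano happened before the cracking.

(b), (c), (d)

(a) Not entailed — the narrative places the pushing before the cracking, not after.
(b) Entailed — 'Mary cracked the bowl' is causative; it entails the inchoative 'the bowl cracked'.
(c) Entailed — 'drag' is an activity; 'was dragging' entails that some dragging happened, so 'dragged' holds.
(d) Entailed — the narrative places the pushing before the cracking.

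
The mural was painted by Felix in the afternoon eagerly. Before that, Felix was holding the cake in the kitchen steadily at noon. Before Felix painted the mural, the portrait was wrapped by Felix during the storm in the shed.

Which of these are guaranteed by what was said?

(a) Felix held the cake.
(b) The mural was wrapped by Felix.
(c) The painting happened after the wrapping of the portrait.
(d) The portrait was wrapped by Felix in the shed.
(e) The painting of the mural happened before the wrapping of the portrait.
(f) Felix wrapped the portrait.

(a) Entailed — 'hold' is an activity; 'was holding' entails that some holding happened, so 'held' holds.
(b) Not entailed — Felix wrapped the portrait, not the mural; the mural belongs to the painting event.
(c) Entailed — the narrative places the wrapping before the painting.
(d) Entailed — every conjunct here is already in the original wrapping event.
(e) Not entailed — the narrative places the wrapping before the painting, not after.
(f) Entailed — the original entails any weakening of itself; this just drops 'in the shed', 'during the storm'.

(a), (c), (d), (f)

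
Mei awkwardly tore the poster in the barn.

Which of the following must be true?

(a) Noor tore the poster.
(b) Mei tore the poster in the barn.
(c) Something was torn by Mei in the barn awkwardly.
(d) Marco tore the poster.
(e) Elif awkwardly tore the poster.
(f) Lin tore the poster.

(b), (c)

(a) Not entailed — the passage has Mei tearing the poster, not Noor.
(b) Entailed — dropping 'awkwardly' leaves a sub-description the original still satisfies.
(c) Entailed — every conjunct here is already in the original tearing event.
(d) Not entailed — the passage has Mei tearing the poster, not Marco.
(e) Not entailed — the passage has Mei tearing the poster, not Elif.
(f) Not entailed — the passage has Mei tearing the poster, not Lin.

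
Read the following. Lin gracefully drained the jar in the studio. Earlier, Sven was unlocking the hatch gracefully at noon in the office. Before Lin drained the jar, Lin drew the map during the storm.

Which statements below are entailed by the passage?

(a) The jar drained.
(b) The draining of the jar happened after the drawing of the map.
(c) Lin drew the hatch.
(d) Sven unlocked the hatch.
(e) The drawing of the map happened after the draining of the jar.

(a) Entailed — 'Lin drained the jar' is causative; it entails the inchoative 'the jar drained'.
(b) Entailed — the narrative places the drawing before the draining.
(c) Not entailed — Lin drew the map, not the hatch; the hatch belongs to the unlocking event.
(d) Not entailed — 'was unlocking' is progressive on an accomplishment; it does not entail the completed 'unlocked'.
(e) Not entailed — the narrative places the drawing before the draining, not after.

(a), (b)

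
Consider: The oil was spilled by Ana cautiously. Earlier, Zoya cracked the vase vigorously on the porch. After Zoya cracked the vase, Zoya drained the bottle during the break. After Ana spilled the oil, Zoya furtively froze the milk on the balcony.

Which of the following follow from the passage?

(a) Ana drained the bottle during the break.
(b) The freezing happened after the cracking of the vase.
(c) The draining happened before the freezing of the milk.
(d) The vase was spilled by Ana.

(a) Not entailed — the passage has Zoya draining the bottle, not Ana.
(b) Entailed — the narrative places the cracking before the freezing.
(c) Not entailed — the narrative doesn't order the draining relative to the freezing.
(d) Not entailed — Ana spilled the oil, not the vase; the vase belongs to the cracking event.

(b)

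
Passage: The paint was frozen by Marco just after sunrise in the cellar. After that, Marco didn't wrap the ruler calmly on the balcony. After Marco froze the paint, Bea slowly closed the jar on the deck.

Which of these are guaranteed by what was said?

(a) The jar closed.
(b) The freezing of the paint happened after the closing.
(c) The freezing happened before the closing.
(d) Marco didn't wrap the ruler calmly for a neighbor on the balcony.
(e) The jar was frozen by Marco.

(a) Entailed — 'Bea closed the jar' is causative; it entails the inchoative 'the jar closed'.
(b) Not entailed — the narrative places the freezing before the closing, not after.
(c) Entailed — the narrative places the freezing before the closing.
(d) Entailed — under negation, adding a further restriction is entailed: if no such wrapping event occurred, none occurred for a neighbor either.
(e) Not entailed — Marco froze the paint, not the jar; the jar belongs to the closing event.

(a), (c), (d)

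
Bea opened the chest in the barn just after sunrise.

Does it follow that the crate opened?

Nothing is said about any crate; only the chest is affected.

no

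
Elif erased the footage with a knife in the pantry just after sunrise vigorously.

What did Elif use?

a knife

'with a knife' marks the instrument of the erasing event.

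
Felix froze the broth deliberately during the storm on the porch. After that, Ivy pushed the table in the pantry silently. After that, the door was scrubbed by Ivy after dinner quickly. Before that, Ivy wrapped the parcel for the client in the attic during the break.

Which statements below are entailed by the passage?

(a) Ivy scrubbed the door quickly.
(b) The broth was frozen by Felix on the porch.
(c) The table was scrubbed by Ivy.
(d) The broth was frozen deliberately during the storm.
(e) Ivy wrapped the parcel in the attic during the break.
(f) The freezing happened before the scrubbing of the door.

(a) Entailed — the original entails any weakening of itself; this just drops 'after dinner'.
(b) Entailed — every conjunct here is already in the original freezing event.
(c) Not entailed — Ivy scrubbed the door, not the table; the table belongs to the pushing event.
(d) Entailed — every conjunct here is already in the original freezing event.
(e) Entailed — dropping 'for the client' leaves a sub-description the original still satisfies.
(f) Entailed — the narrative places the freezing before the scrubbing.

(a), (b), (d), (e), (f)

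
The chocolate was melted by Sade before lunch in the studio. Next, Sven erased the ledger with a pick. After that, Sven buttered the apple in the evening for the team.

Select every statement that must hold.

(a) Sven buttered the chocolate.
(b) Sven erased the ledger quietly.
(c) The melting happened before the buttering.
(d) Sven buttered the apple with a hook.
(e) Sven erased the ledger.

(a) Not entailed — Sven buttered the apple, not the chocolate; the chocolate belongs to the melting event.
(b) Not entailed — 'quietly' adds information not in the original event.
(c) Entailed — the narrative places the melting before the buttering.
(d) Not entailed — 'with a hook' adds information not in the original event.
(e) Entailed — the original entails any weakening of itself; this just drops 'with a pick'.

(c), (e)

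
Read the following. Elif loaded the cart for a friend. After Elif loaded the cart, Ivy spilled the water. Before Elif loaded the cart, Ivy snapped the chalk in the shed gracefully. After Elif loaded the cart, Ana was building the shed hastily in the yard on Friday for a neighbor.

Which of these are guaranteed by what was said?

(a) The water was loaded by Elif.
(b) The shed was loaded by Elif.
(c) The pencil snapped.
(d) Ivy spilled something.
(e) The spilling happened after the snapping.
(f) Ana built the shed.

(a) Not entailed — Elif loaded the cart, not the water; the water belongs to the spilling event.
(b) Not entailed — Elif loaded the cart, not the shed; the shed belongs to the building event.
(c) Not entailed — the chalk is what snapped, not the pencil.
(d) Entailed — generalizing the patient leaves a sub-description the original still satisfies.
(e) Entailed — the narrative places the snapping before the spilling.
(f) Not entailed — 'was building' is progressive on an accomplishment; it does not entail the completed 'built'.

(d), (e)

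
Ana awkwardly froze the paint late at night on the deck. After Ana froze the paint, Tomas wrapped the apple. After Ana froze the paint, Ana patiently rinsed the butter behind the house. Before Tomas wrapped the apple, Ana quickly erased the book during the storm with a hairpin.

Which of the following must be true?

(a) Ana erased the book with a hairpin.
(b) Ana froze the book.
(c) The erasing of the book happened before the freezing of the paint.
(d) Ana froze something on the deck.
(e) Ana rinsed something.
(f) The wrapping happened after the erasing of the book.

(a) Entailed — dropping 'during the storm', 'quickly' leaves a sub-description the original still satisfies.
(b) Not entailed — Ana froze the paint, not the book; the book belongs to the erasing event.
(c) Not entailed — the narrative doesn't order the erasing relative to the freezing.
(d) Entailed — the original entails any weakening of itself; this just drops 'late at night', 'awkwardly' and generalizes the patient.
(e) Entailed — this follows by dropping conjuncts from the rinsing event's description.
(f) Entailed — the narrative places the erasing before the wrapping.

(a), (d), (e), (f)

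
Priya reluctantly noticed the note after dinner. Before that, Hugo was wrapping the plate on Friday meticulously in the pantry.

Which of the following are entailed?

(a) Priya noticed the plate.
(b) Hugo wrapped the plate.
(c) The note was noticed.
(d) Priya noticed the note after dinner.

(a) Not entailed — Priya noticed the note, not the plate; the plate belongs to the wrapping event.
(b) Not entailed — 'was wrapping' is progressive on an accomplishment; it does not entail the completed 'wrapped'.
(c) Entailed — every conjunct here is already in the original noticing event.
(d) Entailed — this follows by dropping conjuncts from the noticing event's description.

(c), (d)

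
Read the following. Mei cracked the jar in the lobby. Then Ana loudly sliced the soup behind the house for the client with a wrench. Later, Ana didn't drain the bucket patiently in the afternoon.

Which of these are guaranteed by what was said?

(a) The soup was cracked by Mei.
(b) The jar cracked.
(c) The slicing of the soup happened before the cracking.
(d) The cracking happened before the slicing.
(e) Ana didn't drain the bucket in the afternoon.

(b), (d)

(a) Not entailed — Mei cracked the jar, not the soup; the soup belongs to the slicing event.
(b) Entailed — 'Mei cracked the jar' is causative; it entails the inchoative 'the jar cracked'.
(c) Not entailed — the narrative places the cracking before the slicing, not after.
(d) Entailed — the narrative places the cracking before the slicing.
(e) Not entailed — dropping 'patiently' under negation is not valid — the original leaves open that Ana drained the bucket some other way.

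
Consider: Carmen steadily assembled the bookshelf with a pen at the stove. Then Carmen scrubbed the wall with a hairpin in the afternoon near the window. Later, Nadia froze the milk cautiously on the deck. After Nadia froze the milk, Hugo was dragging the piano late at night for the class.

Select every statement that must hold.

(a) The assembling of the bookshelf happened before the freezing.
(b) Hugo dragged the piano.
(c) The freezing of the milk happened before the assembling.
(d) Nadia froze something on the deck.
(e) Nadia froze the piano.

(a) Entailed — the narrative places the assembling before the freezing.
(b) Entailed — 'drag' is an activity; 'was dragging' entails that some dragging happened, so 'dragged' holds.
(c) Not entailed — the narrative places the assembling before the freezing, not after.
(d) Entailed — every conjunct here is already in the original freezing event.
(e) Not entailed — Nadia froze the milk, not the piano; the piano belongs to the dragging event.

(a), (b), (d)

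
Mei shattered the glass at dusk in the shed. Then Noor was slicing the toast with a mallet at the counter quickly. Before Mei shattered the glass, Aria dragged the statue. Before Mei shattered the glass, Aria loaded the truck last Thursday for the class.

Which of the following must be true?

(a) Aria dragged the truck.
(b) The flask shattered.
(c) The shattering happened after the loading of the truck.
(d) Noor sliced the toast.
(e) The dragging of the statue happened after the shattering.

(c)

(a) Not entailed — Aria dragged the statue, not the truck; the truck belongs to the loading event.
(b) Not entailed — the glass is what shattered, not the flask.
(c) Entailed — the narrative places the loading before the shattering.
(d) Not entailed — 'was slicing' is progressive on an accomplishment; it does not entail the completed 'sliced'.
(e) Not entailed — the narrative places the dragging before the shattering, not after.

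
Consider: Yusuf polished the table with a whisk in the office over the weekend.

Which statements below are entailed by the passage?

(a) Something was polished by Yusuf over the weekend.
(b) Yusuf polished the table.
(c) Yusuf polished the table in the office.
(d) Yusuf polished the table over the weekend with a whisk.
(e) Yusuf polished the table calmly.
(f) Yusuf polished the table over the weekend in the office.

(a), (b), (c), (d), (f)

(a) Entailed — this follows by dropping conjuncts from the polishing event's description.
(b) Entailed — every conjunct here is already in the original polishing event.
(c) Entailed — the original entails any weakening of itself; this just drops 'over the weekend', 'with a whisk'.
(d) Entailed — dropping 'in the office' leaves a sub-description the original still satisfies.
(e) Not entailed — 'calmly' adds information not in the original event.
(f) Entailed — the original entails any weakening of itself; this just drops 'with a whisk'.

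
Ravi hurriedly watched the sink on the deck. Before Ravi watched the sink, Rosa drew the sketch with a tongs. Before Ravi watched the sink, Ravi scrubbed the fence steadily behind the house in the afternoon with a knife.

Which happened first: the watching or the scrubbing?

the scrubbing

The connectives place the scrubbing before the watching.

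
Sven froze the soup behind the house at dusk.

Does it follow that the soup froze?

yes

'Sven froze the soup' is the causative; it entails the inchoative 'the soup froze'.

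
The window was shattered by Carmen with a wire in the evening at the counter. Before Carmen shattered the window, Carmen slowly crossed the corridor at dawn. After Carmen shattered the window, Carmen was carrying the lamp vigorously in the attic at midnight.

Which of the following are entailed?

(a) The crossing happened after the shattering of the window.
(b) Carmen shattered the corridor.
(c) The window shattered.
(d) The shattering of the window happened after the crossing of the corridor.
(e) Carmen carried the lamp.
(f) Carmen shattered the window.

(a) Not entailed — the narrative places the crossing before the shattering, not after.
(b) Not entailed — Carmen shattered the window, not the corridor; the corridor belongs to the crossing event.
(c) Entailed — 'Carmen shattered the window' is causative; it entails the inchoative 'the window shattered'.
(d) Entailed — the narrative places the crossing before the shattering.
(e) Entailed — 'carry' is an activity; 'was carrying' entails that some carrying happened, so 'carried' holds.
(f) Entailed — this follows by dropping conjuncts from the shattering event's description.

(c), (d), (e), (f)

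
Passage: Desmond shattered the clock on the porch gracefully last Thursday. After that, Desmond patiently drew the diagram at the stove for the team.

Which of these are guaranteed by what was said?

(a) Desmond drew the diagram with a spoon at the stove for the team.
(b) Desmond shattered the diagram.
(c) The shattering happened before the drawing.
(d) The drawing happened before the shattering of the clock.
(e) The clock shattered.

(c), (e)

(a) Not entailed — 'with a spoon' adds information not in the original event.
(b) Not entailed — Desmond shattered the clock, not the diagram; the diagram belongs to the drawing event.
(c) Entailed — the narrative places the shattering before the drawing.
(d) Not entailed — the narrative places the shattering before the drawing, not after.
(e) Entailed — 'Desmond shattered the clock' is causative; it entails the inchoative 'the clock shattered'.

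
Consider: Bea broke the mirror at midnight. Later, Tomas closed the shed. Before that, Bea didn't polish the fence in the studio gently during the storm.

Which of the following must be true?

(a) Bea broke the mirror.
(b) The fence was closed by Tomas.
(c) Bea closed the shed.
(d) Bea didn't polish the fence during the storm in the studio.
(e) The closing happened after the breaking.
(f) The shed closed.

(a), (e), (f)

(a) Entailed — this follows by dropping conjuncts from the breaking event's description.
(b) Not entailed — Tomas closed the shed, not the fence; the fence belongs to the polishing event.
(c) Not entailed — the passage has Tomas closing the shed, not Bea.
(d) Not entailed — dropping 'gently' under negation is not valid — the original leaves open that Bea polished the fence some other way.
(e) Entailed — the narrative places the breaking before the closing.
(f) Entailed — 'Tomas closed the shed' is causative; it entails the inchoative 'the shed closed'.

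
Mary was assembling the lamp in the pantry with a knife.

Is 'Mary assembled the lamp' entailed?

'was assembling' is progressive; for an accomplishment like 'assemble the lamp', it doesn't entail completion.

no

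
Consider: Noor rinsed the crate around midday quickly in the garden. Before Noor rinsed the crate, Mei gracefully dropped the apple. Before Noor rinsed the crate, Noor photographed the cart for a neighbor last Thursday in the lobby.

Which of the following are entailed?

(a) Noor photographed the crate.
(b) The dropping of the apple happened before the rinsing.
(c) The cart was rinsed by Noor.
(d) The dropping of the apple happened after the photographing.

(a) Not entailed — Noor photographed the cart, not the crate; the crate belongs to the rinsing event.
(b) Entailed — the narrative places the dropping before the rinsing.
(c) Not entailed — Noor rinsed the crate, not the cart; the cart belongs to the photographing event.
(d) Not entailed — the narrative doesn't order the photographing relative to the dropping.

(b)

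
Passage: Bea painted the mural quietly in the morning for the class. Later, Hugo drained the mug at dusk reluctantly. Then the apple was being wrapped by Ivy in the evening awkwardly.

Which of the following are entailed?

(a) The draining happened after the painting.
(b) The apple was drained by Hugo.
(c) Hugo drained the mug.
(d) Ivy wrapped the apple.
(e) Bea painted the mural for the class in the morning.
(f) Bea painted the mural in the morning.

(a), (c), (e), (f)

(a) Entailed — the narrative places the painting before the draining.
(b) Not entailed — Hugo drained the mug, not the apple; the apple belongs to the wrapping event.
(c) Entailed — this follows by dropping conjuncts from the draining event's description.
(d) Not entailed — 'was wrapping' is progressive on an accomplishment; it does not entail the completed 'wrapped'.
(e) Entailed — the original entails any weakening of itself; this just drops 'quietly'.
(f) Entailed — dropping 'for the class', 'quietly' leaves a sub-description the original still satisfies.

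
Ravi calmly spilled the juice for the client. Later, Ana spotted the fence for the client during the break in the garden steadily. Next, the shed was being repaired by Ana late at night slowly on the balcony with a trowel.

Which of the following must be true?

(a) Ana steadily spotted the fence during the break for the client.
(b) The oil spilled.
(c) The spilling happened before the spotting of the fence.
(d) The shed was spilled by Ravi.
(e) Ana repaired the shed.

(a) Entailed — the original entails any weakening of itself; this just drops 'in the garden'.
(b) Not entailed — the juice is what spilled, not the oil.
(c) Entailed — the narrative places the spilling before the spotting.
(d) Not entailed — Ravi spilled the juice, not the shed; the shed belongs to the repairing event.
(e) Not entailed — 'was repairing' is progressive on an accomplishment; it does not entail the completed 'repaired'.

(a), (c)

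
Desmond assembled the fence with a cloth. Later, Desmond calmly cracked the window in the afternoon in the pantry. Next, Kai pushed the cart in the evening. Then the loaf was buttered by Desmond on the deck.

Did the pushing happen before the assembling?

no

The narrative orders the assembling before the pushing.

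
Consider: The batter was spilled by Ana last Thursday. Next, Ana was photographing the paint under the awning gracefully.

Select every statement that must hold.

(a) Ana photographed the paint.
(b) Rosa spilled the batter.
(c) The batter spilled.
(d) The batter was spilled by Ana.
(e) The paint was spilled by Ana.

(a) Not entailed — 'was photographing' is progressive on an accomplishment; it does not entail the completed 'photographed'.
(b) Not entailed — the passage has Ana spilling the batter, not Rosa.
(c) Entailed — 'Ana spilled the batter' is causative; it entails the inchoative 'the batter spilled'.
(d) Entailed — the original entails any weakening of itself; this just drops 'last Thursday'.
(e) Not entailed — Ana spilled the batter, not the paint; the paint belongs to the photographing event.

(c), (d)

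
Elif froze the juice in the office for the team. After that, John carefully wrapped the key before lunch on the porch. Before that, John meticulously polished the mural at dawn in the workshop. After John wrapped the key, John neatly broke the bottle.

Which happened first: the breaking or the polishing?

The connectives place the polishing before the breaking.

the polishing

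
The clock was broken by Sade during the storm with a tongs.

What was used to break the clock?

a tongs

'with a tongs' marks the instrument of the breaking event.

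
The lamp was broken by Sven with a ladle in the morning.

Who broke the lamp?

Sven

'Sven' marks the agent of the breaking event.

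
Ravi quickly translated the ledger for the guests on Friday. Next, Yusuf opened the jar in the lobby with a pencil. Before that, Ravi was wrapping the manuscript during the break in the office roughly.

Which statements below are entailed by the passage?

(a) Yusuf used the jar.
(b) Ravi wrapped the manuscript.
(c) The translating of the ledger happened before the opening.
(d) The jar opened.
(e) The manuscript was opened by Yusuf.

(a) Not entailed — the jar is the patient, not an instrument — Yusuf used a pencil.
(b) Not entailed — 'was wrapping' is progressive on an accomplishment; it does not entail the completed 'wrapped'.
(c) Entailed — the narrative places the translating before the opening.
(d) Entailed — 'Yusuf opened the jar' is causative; it entails the inchoative 'the jar opened'.
(e) Not entailed — Yusuf opened the jar, not the manuscript; the manuscript belongs to the wrapping event.

(c), (d)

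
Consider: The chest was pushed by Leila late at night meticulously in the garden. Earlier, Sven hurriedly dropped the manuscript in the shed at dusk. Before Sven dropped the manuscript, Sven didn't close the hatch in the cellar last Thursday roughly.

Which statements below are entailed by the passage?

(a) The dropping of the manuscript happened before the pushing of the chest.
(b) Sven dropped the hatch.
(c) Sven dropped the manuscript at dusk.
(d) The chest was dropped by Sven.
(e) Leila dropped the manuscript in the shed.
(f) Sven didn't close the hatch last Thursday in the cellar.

(a) Entailed — the narrative places the dropping before the pushing.
(b) Not entailed — Sven dropped the manuscript, not the hatch; the hatch belongs to the closing event.
(c) Entailed — this follows by dropping conjuncts from the dropping event's description.
(d) Not entailed — Sven dropped the manuscript, not the chest; the chest belongs to the pushing event.
(e) Not entailed — the passage has Sven dropping the manuscript, not Leila.
(f) Not entailed — dropping 'roughly' under negation is not valid — the original leaves open that Sven closed the hatch some other way.

(a), (c)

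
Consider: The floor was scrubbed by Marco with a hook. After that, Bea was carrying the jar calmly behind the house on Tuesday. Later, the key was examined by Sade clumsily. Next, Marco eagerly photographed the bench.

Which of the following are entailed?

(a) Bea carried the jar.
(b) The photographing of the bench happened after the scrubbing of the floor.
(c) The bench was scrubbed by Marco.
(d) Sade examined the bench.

(a) Entailed — 'carry' is an activity; 'was carrying' entails that some carrying happened, so 'carried' holds.
(b) Entailed — the narrative places the scrubbing before the photographing.
(c) Not entailed — Marco scrubbed the floor, not the bench; the bench belongs to the photographing event.
(d) Not entailed — Sade examined the key, not the bench; the bench belongs to the photographing event.

(a), (b)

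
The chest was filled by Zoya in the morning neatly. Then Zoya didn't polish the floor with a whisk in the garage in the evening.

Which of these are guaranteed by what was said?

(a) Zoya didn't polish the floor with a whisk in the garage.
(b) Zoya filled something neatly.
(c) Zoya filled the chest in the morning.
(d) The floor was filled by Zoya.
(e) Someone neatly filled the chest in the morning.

(a) Not entailed — dropping 'in the evening' under negation is not valid — the original leaves open that Zoya polished the floor some other way.
(b) Entailed — this follows by dropping conjuncts from the filling event's description.
(c) Entailed — this follows by dropping conjuncts from the filling event's description.
(d) Not entailed — Zoya filled the chest, not the floor; the floor belongs to the polishing event.
(e) Entailed — the original entails any weakening of itself; this just generalizes the agent.

(b), (c), (e)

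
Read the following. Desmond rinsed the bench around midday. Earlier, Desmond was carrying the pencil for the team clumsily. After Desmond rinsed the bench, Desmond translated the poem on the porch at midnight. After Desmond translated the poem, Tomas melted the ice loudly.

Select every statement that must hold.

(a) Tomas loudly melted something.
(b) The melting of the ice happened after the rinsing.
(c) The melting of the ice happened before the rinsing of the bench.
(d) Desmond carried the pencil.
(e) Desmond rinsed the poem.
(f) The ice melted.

(a), (b), (d), (f)

(a) Entailed — generalizing the patient leaves a sub-description the original still satisfies.
(b) Entailed — the narrative places the rinsing before the melting.
(c) Not entailed — the narrative places the rinsing before the melting, not after.
(d) Entailed — 'carry' is an activity; 'was carrying' entails that some carrying happened, so 'carried' holds.
(e) Not entailed — Desmond rinsed the bench, not the poem; the poem belongs to the translating event.
(f) Entailed — 'Tomas melted the ice' is causative; it entails the inchoative 'the ice melted'.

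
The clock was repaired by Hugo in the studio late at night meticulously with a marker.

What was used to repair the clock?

a marker

'with a marker' marks the instrument of the repairing event.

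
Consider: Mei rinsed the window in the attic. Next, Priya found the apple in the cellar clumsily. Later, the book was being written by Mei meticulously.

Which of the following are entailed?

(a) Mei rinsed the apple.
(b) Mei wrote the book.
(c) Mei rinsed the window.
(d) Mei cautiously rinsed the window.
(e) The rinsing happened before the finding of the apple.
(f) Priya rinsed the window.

(c), (e)

(a) Not entailed — Mei rinsed the window, not the apple; the apple belongs to the finding event.
(b) Not entailed — 'was writing' is progressive on an accomplishment; it does not entail the completed 'wrote'.
(c) Entailed — the original entails any weakening of itself; this just drops 'in the attic'.
(d) Not entailed — 'cautiously' adds information not in the original event.
(e) Entailed — the narrative places the rinsing before the finding.
(f) Not entailed — the passage has Mei rinsing the window, not Priya.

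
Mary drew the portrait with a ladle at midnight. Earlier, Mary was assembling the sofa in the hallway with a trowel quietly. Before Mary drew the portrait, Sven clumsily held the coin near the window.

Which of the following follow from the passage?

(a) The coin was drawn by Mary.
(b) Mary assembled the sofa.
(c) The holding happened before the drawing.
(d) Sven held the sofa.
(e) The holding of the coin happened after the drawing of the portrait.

(c)

(a) Not entailed — Mary drew the portrait, not the coin; the coin belongs to the holding event.
(b) Not entailed — 'was assembling' is progressive on an accomplishment; it does not entail the completed 'assembled'.
(c) Entailed — the narrative places the holding before the drawing.
(d) Not entailed — Sven held the coin, not the sofa; the sofa belongs to the assembling event.
(e) Not entailed — the narrative places the holding before the drawing, not after.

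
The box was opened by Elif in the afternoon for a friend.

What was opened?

'the box' marks the patient of the opening event.

the box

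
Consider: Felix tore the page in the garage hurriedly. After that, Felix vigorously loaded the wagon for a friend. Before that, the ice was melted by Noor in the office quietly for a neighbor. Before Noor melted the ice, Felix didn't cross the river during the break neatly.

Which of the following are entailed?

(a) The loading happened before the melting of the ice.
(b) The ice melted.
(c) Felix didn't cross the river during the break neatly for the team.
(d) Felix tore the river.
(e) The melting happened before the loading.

(a) Not entailed — the narrative places the melting before the loading, not after.
(b) Entailed — 'Noor melted the ice' is causative; it entails the inchoative 'the ice melted'.
(c) Entailed — under negation, adding a further restriction is entailed: if no such crossing event occurred, none occurred for the team either.
(d) Not entailed — Felix tore the page, not the river; the river belongs to the crossing event.
(e) Entailed — the narrative places the melting before the loading.

(b), (c), (e)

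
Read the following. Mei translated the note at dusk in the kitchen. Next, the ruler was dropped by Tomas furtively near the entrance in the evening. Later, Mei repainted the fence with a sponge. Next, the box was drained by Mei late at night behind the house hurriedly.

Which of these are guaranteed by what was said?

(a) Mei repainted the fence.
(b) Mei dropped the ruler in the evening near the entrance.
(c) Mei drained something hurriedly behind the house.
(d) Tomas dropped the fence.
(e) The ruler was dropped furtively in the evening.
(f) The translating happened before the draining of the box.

(a), (c), (e), (f)

(a) Entailed — dropping 'with a sponge' leaves a sub-description the original still satisfies.
(b) Not entailed — the passage has Tomas dropping the ruler, not Mei.
(c) Entailed — the original entails any weakening of itself; this just drops 'late at night' and generalizes the patient.
(d) Not entailed — Tomas dropped the ruler, not the fence; the fence belongs to the repainting event.
(e) Entailed — dropping 'near the entrance' and generalizing the agent leaves a sub-description the original still satisfies.
(f) Entailed — the narrative places the translating before the draining.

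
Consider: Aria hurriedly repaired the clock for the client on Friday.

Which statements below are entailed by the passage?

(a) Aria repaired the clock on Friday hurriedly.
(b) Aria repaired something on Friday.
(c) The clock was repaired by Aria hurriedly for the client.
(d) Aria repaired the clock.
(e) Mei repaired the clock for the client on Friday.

(a), (b), (c), (d)

(a) Entailed — this follows by dropping conjuncts from the repairing event's description.
(b) Entailed — every conjunct here is already in the original repairing event.
(c) Entailed — the original entails any weakening of itself; this just drops 'on Friday'.
(d) Entailed — the original entails any weakening of itself; this just drops 'hurriedly', 'for the client', 'on Friday'.
(e) Not entailed — the passage has Aria repairing the clock, not Mei.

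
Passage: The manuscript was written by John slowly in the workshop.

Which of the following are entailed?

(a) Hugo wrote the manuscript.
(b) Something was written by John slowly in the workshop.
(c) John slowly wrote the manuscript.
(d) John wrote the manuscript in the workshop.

(a) Not entailed — the passage has John writing the manuscript, not Hugo.
(b) Entailed — generalizing the patient leaves a sub-description the original still satisfies.
(c) Entailed — the original entails any weakening of itself; this just drops 'in the workshop'.
(d) Entailed — this follows by dropping conjuncts from the writing event's description.

(b), (c), (d)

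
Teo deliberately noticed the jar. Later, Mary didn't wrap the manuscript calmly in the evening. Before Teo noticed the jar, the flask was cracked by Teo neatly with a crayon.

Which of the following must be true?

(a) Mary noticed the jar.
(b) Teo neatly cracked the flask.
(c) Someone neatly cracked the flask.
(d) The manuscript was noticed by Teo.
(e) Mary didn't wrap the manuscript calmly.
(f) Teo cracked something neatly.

(b), (c), (f)

(a) Not entailed — the passage has Teo noticing the jar, not Mary.
(b) Entailed — the original entails any weakening of itself; this just drops 'with a crayon'.
(c) Entailed — the original entails any weakening of itself; this just drops 'with a crayon' and generalizes the agent.
(d) Not entailed — Teo noticed the jar, not the manuscript; the manuscript belongs to the wrapping event.
(e) Not entailed — dropping 'in the evening' under negation is not valid — the original leaves open that Mary wrapped the manuscript some other way.
(f) Entailed — every conjunct here is already in the original cracking event.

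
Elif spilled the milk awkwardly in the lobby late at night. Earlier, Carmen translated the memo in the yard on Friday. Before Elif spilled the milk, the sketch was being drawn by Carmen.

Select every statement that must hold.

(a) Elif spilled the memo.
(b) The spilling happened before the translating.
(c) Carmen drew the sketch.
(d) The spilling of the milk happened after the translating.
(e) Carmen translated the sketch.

(a) Not entailed — Elif spilled the milk, not the memo; the memo belongs to the translating event.
(b) Not entailed — the narrative places the translating before the spilling, not after.
(c) Not entailed — 'was drawing' is progressive on an accomplishment; it does not entail the completed 'drew'.
(d) Entailed — the narrative places the translating before the spilling.
(e) Not entailed — Carmen translated the memo, not the sketch; the sketch belongs to the drawing event.

(d)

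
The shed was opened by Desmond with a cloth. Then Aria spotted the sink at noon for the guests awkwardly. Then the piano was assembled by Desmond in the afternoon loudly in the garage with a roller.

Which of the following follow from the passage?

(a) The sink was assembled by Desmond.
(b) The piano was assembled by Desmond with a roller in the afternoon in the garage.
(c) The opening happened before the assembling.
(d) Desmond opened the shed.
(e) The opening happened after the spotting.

(a) Not entailed — Desmond assembled the piano, not the sink; the sink belongs to the spotting event.
(b) Entailed — the original entails any weakening of itself; this just drops 'loudly'.
(c) Entailed — the narrative places the opening before the assembling.
(d) Entailed — every conjunct here is already in the original opening event.
(e) Not entailed — the narrative places the opening before the spotting, not after.

(b), (c), (d)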